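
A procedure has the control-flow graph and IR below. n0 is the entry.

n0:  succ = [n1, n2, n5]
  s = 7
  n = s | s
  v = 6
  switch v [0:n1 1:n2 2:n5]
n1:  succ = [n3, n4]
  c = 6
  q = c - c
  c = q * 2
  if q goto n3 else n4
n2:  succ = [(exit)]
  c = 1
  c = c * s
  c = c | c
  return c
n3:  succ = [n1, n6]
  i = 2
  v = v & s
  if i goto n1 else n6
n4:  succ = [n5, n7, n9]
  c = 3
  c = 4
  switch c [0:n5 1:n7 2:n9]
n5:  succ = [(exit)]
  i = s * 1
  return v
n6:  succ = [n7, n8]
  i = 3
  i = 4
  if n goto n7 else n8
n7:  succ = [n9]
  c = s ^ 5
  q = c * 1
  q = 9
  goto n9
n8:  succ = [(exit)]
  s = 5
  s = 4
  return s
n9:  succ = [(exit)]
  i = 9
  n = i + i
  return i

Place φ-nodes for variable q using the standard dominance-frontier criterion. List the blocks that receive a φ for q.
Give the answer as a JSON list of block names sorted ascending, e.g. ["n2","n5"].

Answer: ["n1", "n5", "n9"]

Analysis:
idom tree: n1←n0 n2←n0 n3←n1 n4←n1 n5←n0 n6←n3 n7←n1 n8←n6 n9←n1
Join-block Dom:
  n1: preds {n0,n3}: {n0} ∩ {n0,n1,n3} = {n0}; idom=n0
  n5: preds {n0,n4}: {n0} ∩ {n0,n1,n4} = {n0}; idom=n0
  n7: preds {n4,n6}: {n0,n1,n4} ∩ {n0,n1,n3,n6} = {n0,n1}; idom=n1
  n9: preds {n4,n7}: {n0,n1,n4} ∩ {n0,n1,n7} = {n0,n1}; idom=n1

Frontier:
  join n1 pred n0: · stop@n0
  join n1 pred n3: n3→n1 stop@n0
  join n5 pred n0: · stop@n0
  join n5 pred n4: n4→n1 stop@n0
  join n7 pred n4: n4 stop@n1
  join n7 pred n6: n6→n3 stop@n1
  join n9 pred n4: n4 stop@n1
  join n9 pred n7: n7 stop@n1
  n0: DF=∅
  n1: DF={n1,n5}
  n2: DF=∅
  n3: DF={n1,n7}
  n4: DF={n5,n7,n9}
  n5: DF=∅
  n6: DF={n7}
  n7: DF={n9}
  n8: DF=∅
  n9: DF=∅

φ for q: defs {n1,n7}
  DF⁺ = {n1,n5,n9}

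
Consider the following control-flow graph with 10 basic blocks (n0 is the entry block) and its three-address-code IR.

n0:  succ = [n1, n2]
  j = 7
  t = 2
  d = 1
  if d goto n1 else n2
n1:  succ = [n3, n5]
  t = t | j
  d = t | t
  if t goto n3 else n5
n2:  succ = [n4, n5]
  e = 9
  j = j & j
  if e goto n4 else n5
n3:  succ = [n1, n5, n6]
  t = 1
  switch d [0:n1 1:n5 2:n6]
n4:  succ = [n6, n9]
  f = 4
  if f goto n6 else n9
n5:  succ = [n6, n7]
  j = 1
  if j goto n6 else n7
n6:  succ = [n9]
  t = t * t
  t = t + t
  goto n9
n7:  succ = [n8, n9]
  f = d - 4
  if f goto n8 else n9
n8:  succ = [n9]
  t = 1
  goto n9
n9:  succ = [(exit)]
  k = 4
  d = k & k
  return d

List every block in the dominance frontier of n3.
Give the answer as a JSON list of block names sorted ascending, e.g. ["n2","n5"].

idom tree: n1←n0 n2←n0 n3←n1 n4←n2 n5←n0 n6←n0 n7←n5 n8←n7 n9←n0
Dom∩ at merges:
  n1: preds {n0,n3}: {n0} ∩ {n0,n1,n3} = {n0}; idom=n0
  n5: preds {n1,n2,n3}: {n0,n1} ∩ {n0,n2} ∩ {n0,n1,n3} = {n0}; idom=n0
  n6: preds {n3,n4,n5}: {n0,n1,n3} ∩ {n0,n2,n4} ∩ {n0,n5} = {n0}; idom=n0
  n9: preds {n4,n6,n7,n8}: {n0,n2,n4} ∩ {n0,n6} ∩ {n0,n5,n7} ∩ {n0,n5,n7,n8} = {n0}; idom=n0

DF derivation:
  n1←n0: walk · to n0
  n1←n3: walk n3→n1 to n0
  n5←n1: walk n1 to n0
  n5←n2: walk n2 to n0
  n5←n3: walk n3→n1 to n0
  n6←n3: walk n3→n1 to n0
  n6←n4: walk n4→n2 to n0
  n6←n5: walk n5 to n0
  n9←n4: walk n4→n2 to n0
  n9←n6: walk n6 to n0
  n9←n7: walk n7→n5 to n0
  n9←n8: walk n8→n7→n5 to n0
  DF(n0)=∅
  DF(n1)={n1,n5,n6}
  DF(n2)={n5,n6,n9}
  DF(n3)={n1,n5,n6}
  DF(n4)={n6,n9}
  DF(n5)={n6,n9}
  DF(n6)={n9}
  DF(n7)={n9}
  DF(n8)={n9}
  DF(n9)=∅

DF(n3) = ["n1", "n5", "n6"]

Answer: ["n1", "n5", "n6"]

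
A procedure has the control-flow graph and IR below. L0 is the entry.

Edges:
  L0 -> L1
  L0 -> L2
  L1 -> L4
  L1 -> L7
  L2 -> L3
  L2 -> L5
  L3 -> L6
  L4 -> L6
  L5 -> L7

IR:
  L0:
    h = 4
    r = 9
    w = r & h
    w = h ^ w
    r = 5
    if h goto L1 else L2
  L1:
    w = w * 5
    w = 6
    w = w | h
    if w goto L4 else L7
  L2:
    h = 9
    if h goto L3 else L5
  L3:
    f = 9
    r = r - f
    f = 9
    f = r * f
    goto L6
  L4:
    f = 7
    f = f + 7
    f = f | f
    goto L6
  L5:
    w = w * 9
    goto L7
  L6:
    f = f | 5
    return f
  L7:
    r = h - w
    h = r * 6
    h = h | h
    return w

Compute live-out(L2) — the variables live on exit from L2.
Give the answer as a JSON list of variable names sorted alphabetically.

Answer: ["h", "r", "w"]

Derivation:
Per-block:
  L0 def {h,r,w} use ∅
  L1 def {w} use {h,w}
  L2 def {h} use ∅
  L3 def {f,r} use {r}
  L4 def {f} use ∅
  L5 def {w} use {w}
  L6 def {f} use {f}
  L7 def {h,r} use {h,w}

Live sets:
  live L0: ∅→{h,r,w}
  live L1: {h,w}→{h,w}
  live L2: {r,w}→{h,r,w}
  live L3: {r}→{f}
  live L4: ∅→{f}
  live L5: {h,w}→{h,w}
  live L6: {f}→∅
  live L7: {h,w}→∅

live-out(L2) = ["h", "r", "w"]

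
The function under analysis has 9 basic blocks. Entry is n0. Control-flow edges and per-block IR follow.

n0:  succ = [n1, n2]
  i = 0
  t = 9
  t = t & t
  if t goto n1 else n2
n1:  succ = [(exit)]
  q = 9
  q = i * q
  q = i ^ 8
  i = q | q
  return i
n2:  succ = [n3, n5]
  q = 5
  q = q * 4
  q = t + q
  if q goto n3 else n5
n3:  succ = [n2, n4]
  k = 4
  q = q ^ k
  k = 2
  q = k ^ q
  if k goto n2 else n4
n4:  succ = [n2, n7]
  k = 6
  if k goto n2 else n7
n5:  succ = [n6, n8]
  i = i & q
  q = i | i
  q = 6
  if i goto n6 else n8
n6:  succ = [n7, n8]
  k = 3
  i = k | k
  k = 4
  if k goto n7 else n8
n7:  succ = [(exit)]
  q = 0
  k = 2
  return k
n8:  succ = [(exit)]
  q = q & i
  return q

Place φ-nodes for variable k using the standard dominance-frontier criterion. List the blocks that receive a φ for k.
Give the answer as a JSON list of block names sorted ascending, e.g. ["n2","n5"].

idom tree: n1←n0 n2←n0 n3←n2 n4←n3 n5←n2 n6←n5 n7←n2 n8←n5
Dom at joins:
  n2: preds {n0,n3,n4}: {n0} ∩ {n0,n2,n3} ∩ {n0,n2,n3,n4} = {n0}; idom=n0
  n7: preds {n4,n6}: {n0,n2,n3,n4} ∩ {n0,n2,n5,n6} = {n0,n2}; idom=n2
  n8: preds {n5,n6}: {n0,n2,n5} ∩ {n0,n2,n5,n6} = {n0,n2,n5}; idom=n5

DF derivation:
  n2←n0: walk · to n0
  n2←n3: walk n3→n2 to n0
  n2←n4: walk n4→n3→n2 to n0
  n7←n4: walk n4→n3 to n2
  n7←n6: walk n6→n5 to n2
  n8←n5: walk · to n5
  n8←n6: walk n6 to n5
  n0: DF=∅
  n1: DF=∅
  n2: DF={n2}
  n3: DF={n2,n7}
  n4: DF={n2,n7}
  n5: DF={n7}
  n6: DF={n7,n8}
  n7: DF=∅
  n8: DF=∅

φ for k: defs {n3,n4,n6,n7}
  DF⁺ = {n2,n7,n8}

Answer: ["n2", "n7", "n8"]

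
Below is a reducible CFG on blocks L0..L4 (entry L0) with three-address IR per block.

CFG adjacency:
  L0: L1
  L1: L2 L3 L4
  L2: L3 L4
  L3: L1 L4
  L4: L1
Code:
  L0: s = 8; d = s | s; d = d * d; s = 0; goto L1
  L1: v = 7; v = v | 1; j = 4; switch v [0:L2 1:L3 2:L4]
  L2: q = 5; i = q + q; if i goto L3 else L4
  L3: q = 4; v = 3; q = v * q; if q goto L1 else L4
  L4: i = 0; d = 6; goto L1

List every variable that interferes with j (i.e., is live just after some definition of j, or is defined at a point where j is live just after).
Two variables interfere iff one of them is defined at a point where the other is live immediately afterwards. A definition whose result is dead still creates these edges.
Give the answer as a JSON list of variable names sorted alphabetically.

Per-block:
  L0: {d,s} / ∅
  L1: {j,v} / ∅
  L2: {i,q} / ∅
  L3: {q,v} / ∅
  L4: {d,i} / ∅

Live sets:
  live L0: ∅→∅
  live L1: ∅→∅
  live L2: ∅→∅
  live L3: ∅→∅
  live L4: ∅→∅

Conflict graph:
  d — ∅
  i — ∅
  j — {v}
  q — {v}
  s — ∅
  v — {j,q}

N(j) = ["v"]

Answer: ["v"]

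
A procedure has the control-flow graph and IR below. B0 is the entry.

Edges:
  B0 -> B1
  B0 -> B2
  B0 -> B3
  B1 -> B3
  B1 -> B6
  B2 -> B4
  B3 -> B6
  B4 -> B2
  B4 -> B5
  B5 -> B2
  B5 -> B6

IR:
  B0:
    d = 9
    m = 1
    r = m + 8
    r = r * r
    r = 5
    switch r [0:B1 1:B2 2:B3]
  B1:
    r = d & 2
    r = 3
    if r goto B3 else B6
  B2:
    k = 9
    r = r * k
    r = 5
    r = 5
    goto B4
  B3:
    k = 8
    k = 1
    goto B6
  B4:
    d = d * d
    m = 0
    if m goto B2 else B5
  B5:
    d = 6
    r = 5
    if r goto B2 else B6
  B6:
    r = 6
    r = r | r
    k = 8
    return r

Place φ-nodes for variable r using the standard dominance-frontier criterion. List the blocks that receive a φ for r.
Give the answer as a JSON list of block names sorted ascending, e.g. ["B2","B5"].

idom tree: B1←B0 B2←B0 B3←B0 B4←B2 B5←B4 B6←B0
Dom∩ at merges:
  B2: preds {B0,B4,B5}: {B0} ∩ {B0,B2,B4} ∩ {B0,B2,B4,B5} = {B0}; idom=B0
  B3: preds {B0,B1}: {B0} ∩ {B0,B1} = {B0}; idom=B0
  B6: preds {B1,B3,B5}: {B0,B1} ∩ {B0,B3} ∩ {B0,B2,B4,B5} = {B0}; idom=B0

Frontier:
  B2←B0: walk · to B0
  B2←B4: walk B4→B2 to B0
  B2←B5: walk B5→B4→B2 to B0
  B3←B0: walk · to B0
  B3←B1: walk B1 to B0
  B6←B1: walk B1 to B0
  B6←B3: walk B3 to B0
  B6←B5: walk B5→B4→B2 to B0
  DF(B0)=∅
  DF(B1)={B3,B6}
  DF(B2)={B2,B6}
  DF(B3)={B6}
  DF(B4)={B2,B6}
  DF(B5)={B2,B6}
  DF(B6)=∅

φ for r: defs {B0,B1,B2,B5,B6}
  DF⁺ = {B2,B3,B6}

Answer: ["B2", "B3", "B6"]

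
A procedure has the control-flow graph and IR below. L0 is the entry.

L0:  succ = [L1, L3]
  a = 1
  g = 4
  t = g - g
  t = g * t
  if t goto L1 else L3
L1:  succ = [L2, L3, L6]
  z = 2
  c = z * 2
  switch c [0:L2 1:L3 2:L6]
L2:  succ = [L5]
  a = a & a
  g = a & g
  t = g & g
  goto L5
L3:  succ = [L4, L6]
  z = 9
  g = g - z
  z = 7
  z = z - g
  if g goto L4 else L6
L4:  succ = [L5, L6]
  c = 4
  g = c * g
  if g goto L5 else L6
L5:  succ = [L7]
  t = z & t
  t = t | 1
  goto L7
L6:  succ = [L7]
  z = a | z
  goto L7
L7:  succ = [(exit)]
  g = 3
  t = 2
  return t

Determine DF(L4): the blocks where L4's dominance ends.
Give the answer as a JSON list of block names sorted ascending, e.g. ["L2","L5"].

idom tree: L1←L0 L2←L1 L3←L0 L4←L3 L5←L0 L6←L0 L7←L0
Dom at joins:
  L3: preds {L0,L1}: {L0} ∩ {L0,L1} = {L0}; idom=L0
  L5: preds {L2,L4}: {L0,L1,L2} ∩ {L0,L3,L4} = {L0}; idom=L0
  L6: preds {L1,L3,L4}: {L0,L1} ∩ {L0,L3} ∩ {L0,L3,L4} = {L0}; idom=L0
  L7: preds {L5,L6}: {L0,L5} ∩ {L0,L6} = {L0}; idom=L0

DF derivation:
  join L3 pred L0: · stop@L0
  join L3 pred L1: L1 stop@L0
  join L5 pred L2: L2→L1 stop@L0
  join L5 pred L4: L4→L3 stop@L0
  join L6 pred L1: L1 stop@L0
  join L6 pred L3: L3 stop@L0
  join L6 pred L4: L4→L3 stop@L0
  join L7 pred L5: L5 stop@L0
  join L7 pred L6: L6 stop@L0
  DF(L0)=∅
  DF(L1)={L3,L5,L6}
  DF(L2)={L5}
  DF(L3)={L5,L6}
  DF(L4)={L5,L6}
  DF(L5)={L7}
  DF(L6)={L7}
  DF(L7)=∅

DF(L4) = ["L5", "L6"]

Answer: ["L5", "L6"]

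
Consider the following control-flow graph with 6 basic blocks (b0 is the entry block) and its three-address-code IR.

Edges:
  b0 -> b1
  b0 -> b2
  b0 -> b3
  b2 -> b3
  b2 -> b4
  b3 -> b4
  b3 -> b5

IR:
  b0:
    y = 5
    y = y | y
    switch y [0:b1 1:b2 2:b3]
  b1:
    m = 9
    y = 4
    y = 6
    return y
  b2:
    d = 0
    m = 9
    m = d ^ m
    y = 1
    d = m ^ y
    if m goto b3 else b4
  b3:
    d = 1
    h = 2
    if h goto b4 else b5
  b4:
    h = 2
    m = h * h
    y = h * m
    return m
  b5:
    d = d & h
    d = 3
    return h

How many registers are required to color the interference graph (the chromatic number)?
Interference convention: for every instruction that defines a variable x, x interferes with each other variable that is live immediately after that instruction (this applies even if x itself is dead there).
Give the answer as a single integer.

def/use:
  b0: def={y} ue=∅
  b1: def={m,y} ue=∅
  b2: def={d,m,y} ue=∅
  b3: def={d,h} ue=∅
  b4: def={h,m,y} ue=∅
  b5: def={d} ue={d,h}

Liveness:
  b0: in=∅ out=∅
  b1: in=∅ out=∅
  b2: in=∅ out=∅
  b3: in=∅ out={d,h}
  b4: in=∅ out=∅
  b5: in={d,h} out=∅

Interference:
  d: {h,m}
  h: {d,m}
  m: {d,h,y}
  y: {m}

Colouring:
  lower bound: {d,h,m} mutually conflict ⇒ χ ≥ 3
  assign d→c1 h→c2 m→c0 y→c1 — no edge inside a register ⇒ χ ≤ 3
  χ = 3

Answer: 3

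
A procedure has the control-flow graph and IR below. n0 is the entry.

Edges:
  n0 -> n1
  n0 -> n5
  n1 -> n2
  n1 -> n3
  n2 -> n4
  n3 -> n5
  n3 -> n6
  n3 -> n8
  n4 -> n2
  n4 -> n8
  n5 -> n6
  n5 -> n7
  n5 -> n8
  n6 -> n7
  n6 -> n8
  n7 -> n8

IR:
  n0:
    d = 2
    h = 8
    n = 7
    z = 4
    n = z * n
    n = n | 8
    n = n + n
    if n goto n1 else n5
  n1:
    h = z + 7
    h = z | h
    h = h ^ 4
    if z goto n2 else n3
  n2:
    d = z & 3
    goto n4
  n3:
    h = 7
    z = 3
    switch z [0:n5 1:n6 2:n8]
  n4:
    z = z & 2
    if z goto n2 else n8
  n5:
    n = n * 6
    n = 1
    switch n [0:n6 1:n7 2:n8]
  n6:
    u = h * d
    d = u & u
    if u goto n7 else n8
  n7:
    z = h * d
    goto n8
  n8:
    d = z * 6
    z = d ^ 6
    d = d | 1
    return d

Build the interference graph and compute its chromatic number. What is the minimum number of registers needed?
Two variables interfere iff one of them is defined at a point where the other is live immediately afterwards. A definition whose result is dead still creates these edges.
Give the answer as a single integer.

Answer: 4

Analysis:
Per-block:
  n0: {d,h,n,z} / ∅
  n1: {h} / {z}
  n2: {d} / {z}
  n3: {h,z} / ∅
  n4: {z} / {z}
  n5: {n} / {n}
  n6: {d,u} / {d,h}
  n7: {z} / {d,h}
  n8: {d,z} / {z}

Liveness:
  n0: in=∅ out={d,h,n,z}
  n1: in={d,n,z} out={d,n,z}
  n2: in={z} out={z}
  n3: in={d,n} out={d,h,n,z}
  n4: in={z} out={z}
  n5: in={d,h,n,z} out={d,h,z}
  n6: in={d,h,z} out={d,h,z}
  n7: in={d,h} out={z}
  n8: in={z} out=∅

Interference:
  d↔{h,n,u,z}
  h↔{d,n,u,z}
  n↔{d,h,z}
  u↔{d,h,z}
  z↔{d,h,n,u}

Colouring:
  {d,h,n,z} pairwise interfere (4-clique) ⇒ χ ≥ 4
  4-colouring: R0={d}  R1={h}  R2={z}  R3={n,u}
  χ = 4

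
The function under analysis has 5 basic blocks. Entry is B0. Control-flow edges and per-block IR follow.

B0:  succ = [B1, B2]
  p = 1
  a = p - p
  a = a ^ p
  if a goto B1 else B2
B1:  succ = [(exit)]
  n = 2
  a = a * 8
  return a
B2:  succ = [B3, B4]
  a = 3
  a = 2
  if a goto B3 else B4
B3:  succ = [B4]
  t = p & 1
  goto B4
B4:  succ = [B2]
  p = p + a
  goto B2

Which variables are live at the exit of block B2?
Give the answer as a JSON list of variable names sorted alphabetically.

Per-block:
  B0: def={a,p} ue=∅
  B1: def={a,n} ue={a}
  B2: def={a} ue=∅
  B3: def={t} ue={p}
  B4: def={p} ue={a,p}

Backward fixpoint:
  B0: in=∅ out={a,p}
  B1: in={a} out=∅
  B2: in={p} out={a,p}
  B3: in={a,p} out={a,p}
  B4: in={a,p} out={p}

live-out(B2) = ["a", "p"]

Answer: ["a", "p"]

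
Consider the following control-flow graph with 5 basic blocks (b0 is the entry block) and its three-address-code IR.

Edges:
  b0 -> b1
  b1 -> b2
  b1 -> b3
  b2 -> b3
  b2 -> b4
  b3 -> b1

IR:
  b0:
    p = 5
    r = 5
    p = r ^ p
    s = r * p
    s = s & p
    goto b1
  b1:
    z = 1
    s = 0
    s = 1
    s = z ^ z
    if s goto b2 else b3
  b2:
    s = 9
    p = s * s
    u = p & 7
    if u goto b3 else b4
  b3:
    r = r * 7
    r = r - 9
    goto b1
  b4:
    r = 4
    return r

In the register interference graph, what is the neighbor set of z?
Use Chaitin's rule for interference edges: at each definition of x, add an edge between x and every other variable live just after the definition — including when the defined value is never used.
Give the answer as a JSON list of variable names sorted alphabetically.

Block summaries:
  b0: def={p,r,s} ue=∅
  b1: def={s,z} ue=∅
  b2: def={p,s,u} ue=∅
  b3: def={r} ue={r}
  b4: def={r} ue=∅

Backward fixpoint:
  live b0: ∅→{r}
  live b1: {r}→{r}
  live b2: {r}→{r}
  live b3: {r}→{r}
  live b4: ∅→∅

Interference:
  p — {r,s}
  r — {p,s,u,z}
  s — {p,r,z}
  u — {r}
  z — {r,s}

N(z) = ["r", "s"]

Answer: ["r", "s"]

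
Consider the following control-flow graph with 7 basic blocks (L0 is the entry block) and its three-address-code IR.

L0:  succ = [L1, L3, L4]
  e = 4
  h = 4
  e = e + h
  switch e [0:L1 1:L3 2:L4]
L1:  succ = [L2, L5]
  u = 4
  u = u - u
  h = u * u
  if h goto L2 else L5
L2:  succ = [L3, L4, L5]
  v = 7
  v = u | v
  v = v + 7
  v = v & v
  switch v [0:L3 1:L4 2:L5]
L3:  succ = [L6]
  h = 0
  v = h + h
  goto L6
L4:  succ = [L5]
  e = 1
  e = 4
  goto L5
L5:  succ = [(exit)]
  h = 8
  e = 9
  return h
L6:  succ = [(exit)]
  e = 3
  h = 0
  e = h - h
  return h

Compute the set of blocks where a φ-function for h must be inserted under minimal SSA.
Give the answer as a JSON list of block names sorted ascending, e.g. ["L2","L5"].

Answer: ["L3", "L4", "L5"]

Analysis:
idom tree: L1←L0 L2←L1 L3←L0 L4←L0 L5←L0 L6←L3
Dom at joins:
  L3: preds {L0,L2}: {L0} ∩ {L0,L1,L2} = {L0}; idom=L0
  L4: preds {L0,L2}: {L0} ∩ {L0,L1,L2} = {L0}; idom=L0
  L5: preds {L1,L2,L4}: {L0,L1} ∩ {L0,L1,L2} ∩ {L0,L4} = {L0}; idom=L0

DF walk-up:
  L3←L0: walk · to L0
  L3←L2: walk L2→L1 to L0
  L4←L0: walk · to L0
  L4←L2: walk L2→L1 to L0
  L5←L1: walk L1 to L0
  L5←L2: walk L2→L1 to L0
  L5←L4: walk L4 to L0
  DF(L0)=∅
  DF(L1)={L3,L4,L5}
  DF(L2)={L3,L4,L5}
  DF(L3)=∅
  DF(L4)={L5}
  DF(L5)=∅
  DF(L6)=∅

φ for h: defs {L0,L1,L3,L5,L6}
  DF⁺ = {L3,L4,L5}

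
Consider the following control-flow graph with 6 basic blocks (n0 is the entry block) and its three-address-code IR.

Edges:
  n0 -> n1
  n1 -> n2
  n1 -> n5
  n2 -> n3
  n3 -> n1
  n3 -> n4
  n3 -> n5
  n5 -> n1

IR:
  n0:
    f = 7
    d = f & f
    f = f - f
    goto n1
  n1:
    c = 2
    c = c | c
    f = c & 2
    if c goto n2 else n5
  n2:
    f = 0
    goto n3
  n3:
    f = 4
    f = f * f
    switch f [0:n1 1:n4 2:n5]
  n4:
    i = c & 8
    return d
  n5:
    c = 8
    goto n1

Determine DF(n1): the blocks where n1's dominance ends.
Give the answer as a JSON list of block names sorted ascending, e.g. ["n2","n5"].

idom tree: n1←n0 n2←n1 n3←n2 n4←n3 n5←n1
Dom∩ at merges:
  n1: preds {n0,n3,n5}: {n0} ∩ {n0,n1,n2,n3} ∩ {n0,n1,n5} = {n0}; idom=n0
  n5: preds {n1,n3}: {n0,n1} ∩ {n0,n1,n2,n3} = {n0,n1}; idom=n1

Frontier:
  n1←n0: walk · to n0
  n1←n3: walk n3→n2→n1 to n0
  n1←n5: walk n5→n1 to n0
  n5←n1: walk · to n1
  n5←n3: walk n3→n2 to n1
  n0: DF=∅
  n1: DF={n1}
  n2: DF={n1,n5}
  n3: DF={n1,n5}
  n4: DF=∅
  n5: DF={n1}

DF(n1) = ["n1"]

Answer: ["n1"]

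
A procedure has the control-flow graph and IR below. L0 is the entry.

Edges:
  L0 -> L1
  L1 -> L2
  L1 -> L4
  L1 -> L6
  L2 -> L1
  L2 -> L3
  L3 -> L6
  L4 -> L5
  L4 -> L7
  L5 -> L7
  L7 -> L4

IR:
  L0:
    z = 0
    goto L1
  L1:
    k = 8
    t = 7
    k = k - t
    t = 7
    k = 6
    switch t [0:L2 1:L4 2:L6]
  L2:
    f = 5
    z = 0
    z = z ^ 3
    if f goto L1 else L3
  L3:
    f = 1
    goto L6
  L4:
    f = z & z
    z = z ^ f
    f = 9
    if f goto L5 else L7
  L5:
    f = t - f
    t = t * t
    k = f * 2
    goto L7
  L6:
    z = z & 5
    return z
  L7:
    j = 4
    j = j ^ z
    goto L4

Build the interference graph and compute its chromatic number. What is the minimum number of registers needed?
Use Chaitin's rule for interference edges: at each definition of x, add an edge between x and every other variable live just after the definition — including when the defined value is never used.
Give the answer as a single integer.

Answer: 3

Analysis:
Block summaries:
  L0: def={z} ue=∅
  L1: def={k,t} ue=∅
  L2: def={f,z} ue=∅
  L3: def={f} ue=∅
  L4: def={f,z} ue={z}
  L5: def={f,k,t} ue={f,t}
  L6: def={z} ue={z}
  L7: def={j} ue={z}

Live sets:
  L0: in=∅ out={z}
  L1: in={z} out={t,z}
  L2: in=∅ out={z}
  L3: in={z} out={z}
  L4: in={t,z} out={f,t,z}
  L5: in={f,t,z} out={t,z}
  L6: in={z} out=∅
  L7: in={t,z} out={t,z}

Conflict graph:
  f — {t,z}
  j — {t,z}
  k — {t,z}
  t — {f,j,k,z}
  z — {f,j,k,t}

Chromatic number:
  clique {f,t,z} ⇒ need ≥ 3
  3-colouring: r0={t}  r1={z}  r2={f,j,k}
  χ = 3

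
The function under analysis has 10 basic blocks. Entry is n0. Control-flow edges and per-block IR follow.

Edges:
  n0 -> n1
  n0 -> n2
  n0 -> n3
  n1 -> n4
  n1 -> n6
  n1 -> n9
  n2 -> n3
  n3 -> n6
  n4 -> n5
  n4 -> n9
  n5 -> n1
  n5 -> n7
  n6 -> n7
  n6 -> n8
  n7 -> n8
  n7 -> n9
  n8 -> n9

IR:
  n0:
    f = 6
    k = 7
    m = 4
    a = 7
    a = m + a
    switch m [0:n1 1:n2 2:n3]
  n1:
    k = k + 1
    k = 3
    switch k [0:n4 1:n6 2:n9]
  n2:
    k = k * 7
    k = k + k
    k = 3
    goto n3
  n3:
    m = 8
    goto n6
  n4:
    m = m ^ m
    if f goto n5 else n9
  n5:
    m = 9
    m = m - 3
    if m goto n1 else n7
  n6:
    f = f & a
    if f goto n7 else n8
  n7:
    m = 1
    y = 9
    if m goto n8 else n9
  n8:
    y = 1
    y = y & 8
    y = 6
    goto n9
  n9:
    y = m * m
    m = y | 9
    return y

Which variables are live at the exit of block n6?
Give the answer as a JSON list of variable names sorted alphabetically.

Block summaries:
  n0 def {a,f,k,m} use ∅
  n1 def {k} use {k}
  n2 def {k} use {k}
  n3 def {m} use ∅
  n4 def {m} use {f,m}
  n5 def {m} use ∅
  n6 def {f} use {a,f}
  n7 def {m,y} use ∅
  n8 def {y} use ∅
  n9 def {m,y} use {m}

Backward fixpoint:
  n0 li=∅ lo={a,f,k,m}
  n1 li={a,f,k,m} lo={a,f,k,m}
  n2 li={a,f,k} lo={a,f}
  n3 li={a,f} lo={a,f,m}
  n4 li={a,f,k,m} lo={a,f,k,m}
  n5 li={a,f,k} lo={a,f,k,m}
  n6 li={a,f,m} lo={m}
  n7 li=∅ lo={m}
  n8 li={m} lo={m}
  n9 li={m} lo=∅

live-out(n6) = ["m"]

Answer: ["m"]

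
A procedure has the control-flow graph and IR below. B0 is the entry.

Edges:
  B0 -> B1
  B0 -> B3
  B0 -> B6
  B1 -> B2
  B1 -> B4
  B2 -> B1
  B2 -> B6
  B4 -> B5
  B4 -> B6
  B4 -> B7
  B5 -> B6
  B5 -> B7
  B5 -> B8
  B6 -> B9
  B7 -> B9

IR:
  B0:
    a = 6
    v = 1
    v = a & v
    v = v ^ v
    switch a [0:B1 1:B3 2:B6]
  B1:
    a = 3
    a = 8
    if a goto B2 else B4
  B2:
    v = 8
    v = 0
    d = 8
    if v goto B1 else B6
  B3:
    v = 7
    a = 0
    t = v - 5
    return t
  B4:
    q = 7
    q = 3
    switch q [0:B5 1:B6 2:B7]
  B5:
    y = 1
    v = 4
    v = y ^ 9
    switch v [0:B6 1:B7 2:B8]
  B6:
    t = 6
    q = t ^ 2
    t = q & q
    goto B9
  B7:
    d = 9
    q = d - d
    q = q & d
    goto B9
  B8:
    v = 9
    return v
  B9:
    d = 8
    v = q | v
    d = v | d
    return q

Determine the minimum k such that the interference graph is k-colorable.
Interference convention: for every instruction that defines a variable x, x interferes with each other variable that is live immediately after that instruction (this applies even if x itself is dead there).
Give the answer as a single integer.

Answer: 3

Analysis:
def/use:
  B0: def={a,v} ue=∅
  B1: def={a} ue=∅
  B2: def={d,v} ue=∅
  B3: def={a,t,v} ue=∅
  B4: def={q} ue=∅
  B5: def={v,y} ue=∅
  B6: def={q,t} ue=∅
  B7: def={d,q} ue=∅
  B8: def={v} ue=∅
  B9: def={d,v} ue={q,v}

Backward fixpoint:
  B0: in=∅ out={v}
  B1: in={v} out={v}
  B2: in=∅ out={v}
  B3: in=∅ out=∅
  B4: in={v} out={v}
  B5: in=∅ out={v}
  B6: in={v} out={q,v}
  B7: in={v} out={q,v}
  B8: in=∅ out=∅
  B9: in={q,v} out=∅

Interference:
  a↔{v}
  d↔{q,v}
  q↔{d,t,v}
  t↔{q,v}
  v↔{a,d,q,t,y}
  y↔{v}

Colouring:
  {d,q,v} pairwise interfere (3-clique) ⇒ χ ≥ 3
  assign a→c1 d→c2 q→c1 t→c2 v→c0 y→c1 — no edge inside a register ⇒ χ ≤ 3
  χ = 3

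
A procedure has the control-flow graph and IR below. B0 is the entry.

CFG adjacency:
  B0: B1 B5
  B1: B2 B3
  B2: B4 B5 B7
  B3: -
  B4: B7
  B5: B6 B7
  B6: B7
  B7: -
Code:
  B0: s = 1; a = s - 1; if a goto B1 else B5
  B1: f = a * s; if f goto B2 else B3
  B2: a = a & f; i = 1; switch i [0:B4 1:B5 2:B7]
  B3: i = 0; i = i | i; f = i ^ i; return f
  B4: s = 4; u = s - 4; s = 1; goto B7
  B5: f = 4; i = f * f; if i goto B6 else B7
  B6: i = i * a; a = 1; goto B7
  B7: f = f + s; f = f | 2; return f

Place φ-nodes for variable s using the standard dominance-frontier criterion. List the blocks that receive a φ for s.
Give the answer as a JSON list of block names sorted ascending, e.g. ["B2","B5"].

Answer: ["B7"]

Analysis:
idom tree: B1←B0 B2←B1 B3←B1 B4←B2 B5←B0 B6←B5 B7←B0
Dom at joins:
  B5: preds {B0,B2}: {B0} ∩ {B0,B1,B2} = {B0}; idom=B0
  B7: preds {B2,B4,B5,B6}: {B0,B1,B2} ∩ {B0,B1,B2,B4} ∩ {B0,B5} ∩ {B0,B5,B6} = {B0}; idom=B0

DF walk-up:
  join B5 pred B0: · stop@B0
  join B5 pred B2: B2→B1 stop@B0
  join B7 pred B2: B2→B1 stop@B0
  join B7 pred B4: B4→B2→B1 stop@B0
  join B7 pred B5: B5 stop@B0
  join B7 pred B6: B6→B5 stop@B0
  B0: DF=∅
  B1: DF={B5,B7}
  B2: DF={B5,B7}
  B3: DF=∅
  B4: DF={B7}
  B5: DF={B7}
  B6: DF={B7}
  B7: DF=∅

φ for s: defs {B0,B4}
  DF⁺ = {B7}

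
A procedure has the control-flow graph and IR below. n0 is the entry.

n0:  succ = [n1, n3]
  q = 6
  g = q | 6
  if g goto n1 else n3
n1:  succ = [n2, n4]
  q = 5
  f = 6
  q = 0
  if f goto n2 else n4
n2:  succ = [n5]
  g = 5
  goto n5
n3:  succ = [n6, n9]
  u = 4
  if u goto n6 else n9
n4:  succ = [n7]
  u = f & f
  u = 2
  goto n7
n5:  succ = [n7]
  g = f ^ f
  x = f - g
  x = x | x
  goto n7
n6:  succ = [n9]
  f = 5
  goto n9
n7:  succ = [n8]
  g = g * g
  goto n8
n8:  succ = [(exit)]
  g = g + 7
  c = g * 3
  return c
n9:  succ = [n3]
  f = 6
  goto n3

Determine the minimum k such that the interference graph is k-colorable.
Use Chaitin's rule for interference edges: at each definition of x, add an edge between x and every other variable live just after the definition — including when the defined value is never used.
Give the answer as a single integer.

Answer: 3

Derivation:
Block summaries:
  n0: def={g,q} ue=∅
  n1: def={f,q} ue=∅
  n2: def={g} ue=∅
  n3: def={u} ue=∅
  n4: def={u} ue={f}
  n5: def={g,x} ue={f}
  n6: def={f} ue=∅
  n7: def={g} ue={g}
  n8: def={c,g} ue={g}
  n9: def={f} ue=∅

Liveness:
  live n0: ∅→{g}
  live n1: {g}→{f,g}
  live n2: {f}→{f}
  live n3: ∅→∅
  live n4: {f,g}→{g}
  live n5: {f}→{g}
  live n6: ∅→∅
  live n7: {g}→{g}
  live n8: {g}→∅
  live n9: ∅→∅

Interference:
  c — ∅
  f — {g,q}
  g — {f,q,u,x}
  q — {f,g}
  u — {g}
  x — {g}

Chromatic number:
  clique {f,g,q} ⇒ need ≥ 3
  assign c→c0 f→c1 g→c0 q→c2 u→c1 x→c1 — no edge inside a register ⇒ χ ≤ 3
  χ = 3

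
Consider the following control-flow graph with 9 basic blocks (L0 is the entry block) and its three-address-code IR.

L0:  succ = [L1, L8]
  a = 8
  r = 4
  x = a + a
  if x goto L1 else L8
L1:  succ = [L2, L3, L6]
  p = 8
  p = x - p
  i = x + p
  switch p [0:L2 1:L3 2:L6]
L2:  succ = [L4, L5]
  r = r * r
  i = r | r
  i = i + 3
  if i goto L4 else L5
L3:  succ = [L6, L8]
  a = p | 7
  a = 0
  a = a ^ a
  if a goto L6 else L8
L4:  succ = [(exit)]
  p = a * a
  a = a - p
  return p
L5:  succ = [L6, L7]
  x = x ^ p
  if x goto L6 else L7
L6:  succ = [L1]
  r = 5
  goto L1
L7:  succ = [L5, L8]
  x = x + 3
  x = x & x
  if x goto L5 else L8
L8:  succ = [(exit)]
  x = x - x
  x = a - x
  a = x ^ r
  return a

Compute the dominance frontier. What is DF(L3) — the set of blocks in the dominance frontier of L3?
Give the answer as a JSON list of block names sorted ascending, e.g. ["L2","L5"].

Answer: ["L6", "L8"]

Working:
idom tree: L1←L0 L2←L1 L3←L1 L4←L2 L5←L2 L6←L1 L7←L5 L8←L0
Join-block Dom:
  L1: preds {L0,L6}: {L0} ∩ {L0,L1,L6} = {L0}; idom=L0
  L5: preds {L2,L7}: {L0,L1,L2} ∩ {L0,L1,L2,L5,L7} = {L0,L1,L2}; idom=L2
  L6: preds {L1,L3,L5}: {L0,L1} ∩ {L0,L1,L3} ∩ {L0,L1,L2,L5} = {L0,L1}; idom=L1
  L8: preds {L0,L3,L7}: {L0} ∩ {L0,L1,L3} ∩ {L0,L1,L2,L5,L7} = {L0}; idom=L0

DF derivation:
  L1←L0: walk · to L0
  L1←L6: walk L6→L1 to L0
  L5←L2: walk · to L2
  L5←L7: walk L7→L5 to L2
  L6←L1: walk · to L1
  L6←L3: walk L3 to L1
  L6←L5: walk L5→L2 to L1
  L8←L0: walk · to L0
  L8←L3: walk L3→L1 to L0
  L8←L7: walk L7→L5→L2→L1 to L0
  DF(L0)=∅
  DF(L1)={L1,L8}
  DF(L2)={L6,L8}
  DF(L3)={L6,L8}
  DF(L4)=∅
  DF(L5)={L5,L6,L8}
  DF(L6)={L1}
  DF(L7)={L5,L8}
  DF(L8)=∅

DF(L3) = ["L6", "L8"]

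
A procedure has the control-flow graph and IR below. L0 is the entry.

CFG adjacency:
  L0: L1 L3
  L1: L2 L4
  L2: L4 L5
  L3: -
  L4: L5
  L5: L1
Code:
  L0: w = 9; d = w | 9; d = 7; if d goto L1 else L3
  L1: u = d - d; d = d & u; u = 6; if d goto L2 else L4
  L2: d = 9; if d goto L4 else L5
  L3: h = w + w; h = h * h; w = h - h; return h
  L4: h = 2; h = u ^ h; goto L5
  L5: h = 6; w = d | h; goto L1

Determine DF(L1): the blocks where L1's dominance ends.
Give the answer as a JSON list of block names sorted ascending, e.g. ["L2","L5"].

Answer: ["L1"]

Working:
idom tree: L1←L0 L2←L1 L3←L0 L4←L1 L5←L1
Dom at joins:
  L1: preds {L0,L5}: {L0} ∩ {L0,L1,L5} = {L0}; idom=L0
  L4: preds {L1,L2}: {L0,L1} ∩ {L0,L1,L2} = {L0,L1}; idom=L1
  L5: preds {L2,L4}: {L0,L1,L2} ∩ {L0,L1,L4} = {L0,L1}; idom=L1

DF walk-up:
  join L1 pred L0: · stop@L0
  join L1 pred L5: L5→L1 stop@L0
  join L4 pred L1: · stop@L1
  join L4 pred L2: L2 stop@L1
  join L5 pred L2: L2 stop@L1
  join L5 pred L4: L4 stop@L1
  DF(L0)=∅
  DF(L1)={L1}
  DF(L2)={L4,L5}
  DF(L3)=∅
  DF(L4)={L5}
  DF(L5)={L1}

DF(L1) = ["L1"]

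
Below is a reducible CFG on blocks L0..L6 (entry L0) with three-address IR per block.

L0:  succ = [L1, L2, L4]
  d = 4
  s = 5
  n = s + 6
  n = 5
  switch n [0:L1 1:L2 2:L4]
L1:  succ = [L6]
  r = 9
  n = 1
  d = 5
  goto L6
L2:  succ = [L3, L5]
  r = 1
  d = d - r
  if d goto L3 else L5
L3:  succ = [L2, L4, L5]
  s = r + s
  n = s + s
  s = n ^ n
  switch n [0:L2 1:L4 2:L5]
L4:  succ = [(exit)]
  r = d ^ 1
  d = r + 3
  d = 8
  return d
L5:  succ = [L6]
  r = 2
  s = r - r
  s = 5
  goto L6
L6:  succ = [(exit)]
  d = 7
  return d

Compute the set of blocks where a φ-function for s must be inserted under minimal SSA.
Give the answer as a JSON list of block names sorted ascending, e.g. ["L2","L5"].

idom tree: L1←L0 L2←L0 L3←L2 L4←L0 L5←L2 L6←L0
Dom at joins:
  L2: preds {L0,L3}: {L0} ∩ {L0,L2,L3} = {L0}; idom=L0
  L4: preds {L0,L3}: {L0} ∩ {L0,L2,L3} = {L0}; idom=L0
  L5: preds {L2,L3}: {L0,L2} ∩ {L0,L2,L3} = {L0,L2}; idom=L2
  L6: preds {L1,L5}: {L0,L1} ∩ {L0,L2,L5} = {L0}; idom=L0

DF derivation:
  join L2 pred L0: · stop@L0
  join L2 pred L3: L3→L2 stop@L0
  join L4 pred L0: · stop@L0
  join L4 pred L3: L3→L2 stop@L0
  join L5 pred L2: · stop@L2
  join L5 pred L3: L3 stop@L2
  join L6 pred L1: L1 stop@L0
  join L6 pred L5: L5→L2 stop@L0
  DF(L0)=∅
  DF(L1)={L6}
  DF(L2)={L2,L4,L6}
  DF(L3)={L2,L4,L5}
  DF(L4)=∅
  DF(L5)={L6}
  DF(L6)=∅

φ for s: defs {L0,L3,L5}
  DF⁺ = {L2,L4,L5,L6}

Answer: ["L2", "L4", "L5", "L6"]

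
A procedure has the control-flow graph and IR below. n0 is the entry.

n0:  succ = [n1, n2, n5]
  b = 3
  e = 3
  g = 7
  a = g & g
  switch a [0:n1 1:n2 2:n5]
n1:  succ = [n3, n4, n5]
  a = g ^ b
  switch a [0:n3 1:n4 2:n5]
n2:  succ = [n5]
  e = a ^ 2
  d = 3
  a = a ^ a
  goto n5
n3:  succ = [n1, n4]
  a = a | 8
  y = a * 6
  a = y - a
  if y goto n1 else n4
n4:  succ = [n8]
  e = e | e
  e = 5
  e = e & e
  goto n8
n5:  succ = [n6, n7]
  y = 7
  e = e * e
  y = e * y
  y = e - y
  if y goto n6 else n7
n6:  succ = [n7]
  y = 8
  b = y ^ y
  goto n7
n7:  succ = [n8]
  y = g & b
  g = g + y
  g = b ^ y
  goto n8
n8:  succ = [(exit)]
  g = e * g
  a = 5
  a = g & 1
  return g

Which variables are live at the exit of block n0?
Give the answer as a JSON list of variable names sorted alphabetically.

Per-block:
  n0: def={a,b,e,g} ue=∅
  n1: def={a} ue={b,g}
  n2: def={a,d,e} ue={a}
  n3: def={a,y} ue={a}
  n4: def={e} ue={e}
  n5: def={e,y} ue={e}
  n6: def={b,y} ue=∅
  n7: def={g,y} ue={b,g}
  n8: def={a,g} ue={e,g}

Backward fixpoint:
  n0 li=∅ lo={a,b,e,g}
  n1 li={b,e,g} lo={a,b,e,g}
  n2 li={a,b,g} lo={b,e,g}
  n3 li={a,b,e,g} lo={b,e,g}
  n4 li={e,g} lo={e,g}
  n5 li={b,e,g} lo={b,e,g}
  n6 li={e,g} lo={b,e,g}
  n7 li={b,e,g} lo={e,g}
  n8 li={e,g} lo=∅

live-out(n0) = ["a", "b", "e", "g"]

Answer: ["a", "b", "e", "g"]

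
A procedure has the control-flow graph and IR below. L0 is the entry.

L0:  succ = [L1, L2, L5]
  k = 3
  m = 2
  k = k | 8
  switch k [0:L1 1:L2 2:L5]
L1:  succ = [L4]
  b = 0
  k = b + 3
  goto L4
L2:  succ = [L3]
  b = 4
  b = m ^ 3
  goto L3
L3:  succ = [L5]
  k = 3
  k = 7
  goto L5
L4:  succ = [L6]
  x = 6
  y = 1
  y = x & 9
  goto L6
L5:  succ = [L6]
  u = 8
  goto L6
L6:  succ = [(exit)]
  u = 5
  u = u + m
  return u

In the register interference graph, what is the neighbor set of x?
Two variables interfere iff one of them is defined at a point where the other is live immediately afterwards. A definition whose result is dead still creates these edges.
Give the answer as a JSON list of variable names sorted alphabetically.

Answer: ["m", "y"]

Derivation:
Block summaries:
  L0 def {k,m} use ∅
  L1 def {b,k} use ∅
  L2 def {b} use {m}
  L3 def {k} use ∅
  L4 def {x,y} use ∅
  L5 def {u} use ∅
  L6 def {u} use {m}

Live sets:
  L0: in=∅ out={m}
  L1: in={m} out={m}
  L2: in={m} out={m}
  L3: in={m} out={m}
  L4: in={m} out={m}
  L5: in={m} out={m}
  L6: in={m} out=∅

Interfere edges:
  b: {m}
  k: {m}
  m: {b,k,u,x,y}
  u: {m}
  x: {m,y}
  y: {m,x}

N(x) = ["m", "y"]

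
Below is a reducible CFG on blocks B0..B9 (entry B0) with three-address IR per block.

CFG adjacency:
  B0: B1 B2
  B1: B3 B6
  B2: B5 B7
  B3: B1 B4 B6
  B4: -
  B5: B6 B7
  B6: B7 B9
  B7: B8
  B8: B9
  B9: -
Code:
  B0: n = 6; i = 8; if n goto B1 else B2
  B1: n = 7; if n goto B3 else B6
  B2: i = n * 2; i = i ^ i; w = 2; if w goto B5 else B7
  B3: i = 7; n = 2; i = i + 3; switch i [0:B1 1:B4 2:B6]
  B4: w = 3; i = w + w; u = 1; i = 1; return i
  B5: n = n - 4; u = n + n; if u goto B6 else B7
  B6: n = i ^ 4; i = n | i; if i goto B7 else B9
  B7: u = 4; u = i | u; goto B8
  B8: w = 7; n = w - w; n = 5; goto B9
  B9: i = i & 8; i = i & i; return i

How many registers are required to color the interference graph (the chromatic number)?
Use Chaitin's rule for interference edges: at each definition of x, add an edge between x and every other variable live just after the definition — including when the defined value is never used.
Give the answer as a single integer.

Answer: 3

Working:
Per-block:
  B0: {i,n} / ∅
  B1: {n} / ∅
  B2: {i,w} / {n}
  B3: {i,n} / ∅
  B4: {i,u,w} / ∅
  B5: {n,u} / {n}
  B6: {i,n} / {i}
  B7: {u} / {i}
  B8: {n,w} / ∅
  B9: {i} / {i}

Liveness:
  B0: in=∅ out={i,n}
  B1: in={i} out={i}
  B2: in={n} out={i,n}
  B3: in=∅ out={i}
  B4: in=∅ out=∅
  B5: in={i,n} out={i}
  B6: in={i} out={i}
  B7: in={i} out={i}
  B8: in={i} out={i}
  B9: in={i} out=∅

Interfere edges:
  i — {n,u,w}
  n — {i,w}
  u — {i}
  w — {i,n}

Chromatic number:
  lower bound: {i,n,w} mutually conflict ⇒ χ ≥ 3
  assign i→R0 n→R1 u→R1 w→R2 — no edge inside a register ⇒ χ ≤ 3
  χ = 3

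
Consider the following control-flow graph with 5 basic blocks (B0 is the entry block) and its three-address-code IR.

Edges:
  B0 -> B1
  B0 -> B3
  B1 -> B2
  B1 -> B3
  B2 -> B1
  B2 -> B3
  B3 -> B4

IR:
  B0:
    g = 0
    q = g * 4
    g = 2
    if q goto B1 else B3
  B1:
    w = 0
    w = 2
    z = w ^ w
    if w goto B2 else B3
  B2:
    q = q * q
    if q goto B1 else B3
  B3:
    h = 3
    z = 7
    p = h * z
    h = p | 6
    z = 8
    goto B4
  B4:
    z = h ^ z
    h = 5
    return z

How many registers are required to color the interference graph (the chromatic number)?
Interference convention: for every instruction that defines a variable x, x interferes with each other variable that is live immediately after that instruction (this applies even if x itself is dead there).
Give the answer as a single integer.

def/use:
  B0: {g,q} / ∅
  B1: {w,z} / ∅
  B2: {q} / {q}
  B3: {h,p,z} / ∅
  B4: {h,z} / {h,z}

Backward fixpoint:
  B0 li=∅ lo={q}
  B1 li={q} lo={q}
  B2 li={q} lo={q}
  B3 li=∅ lo={h,z}
  B4 li={h,z} lo=∅

Conflict graph:
  g↔{q}
  h↔{z}
  p↔∅
  q↔{g,w,z}
  w↔{q,z}
  z↔{h,q,w}

Colouring:
  clique {q,w,z} ⇒ need ≥ 3
  assign g→r1 h→r0 p→r0 q→r0 w→r2 z→r1 — no edge inside a register ⇒ χ ≤ 3
  χ = 3

Answer: 3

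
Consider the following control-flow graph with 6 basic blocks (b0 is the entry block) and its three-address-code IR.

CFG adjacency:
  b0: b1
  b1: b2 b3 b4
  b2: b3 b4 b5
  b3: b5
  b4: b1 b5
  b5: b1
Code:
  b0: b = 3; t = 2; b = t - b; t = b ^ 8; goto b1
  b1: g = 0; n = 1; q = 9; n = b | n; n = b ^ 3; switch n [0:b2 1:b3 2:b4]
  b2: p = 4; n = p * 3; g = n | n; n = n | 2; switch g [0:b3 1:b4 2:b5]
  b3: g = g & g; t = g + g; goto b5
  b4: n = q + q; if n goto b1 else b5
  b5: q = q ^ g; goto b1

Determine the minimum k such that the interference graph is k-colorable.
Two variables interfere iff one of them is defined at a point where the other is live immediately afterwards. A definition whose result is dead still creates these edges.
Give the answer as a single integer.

Answer: 4

Analysis:
Per-block:
  b0: {b,t} / ∅
  b1: {g,n,q} / {b}
  b2: {g,n,p} / ∅
  b3: {g,t} / {g}
  b4: {n} / {q}
  b5: {q} / {g,q}

Backward fixpoint:
  b0: in=∅ out={b}
  b1: in={b} out={b,g,q}
  b2: in={b,q} out={b,g,q}
  b3: in={b,g,q} out={b,g,q}
  b4: in={b,g,q} out={b,g,q}
  b5: in={b,g,q} out={b}

Interfere edges:
  b↔{g,n,p,q,t}
  g↔{b,n,q,t}
  n↔{b,g,q}
  p↔{b,q}
  q↔{b,g,n,p,t}
  t↔{b,g,q}

Chromatic number:
  {b,g,n,q} pairwise interfere (4-clique) ⇒ χ ≥ 4
  4-colouring: R0={b}  R1={q}  R2={g,p}  R3={n,t}
  χ = 4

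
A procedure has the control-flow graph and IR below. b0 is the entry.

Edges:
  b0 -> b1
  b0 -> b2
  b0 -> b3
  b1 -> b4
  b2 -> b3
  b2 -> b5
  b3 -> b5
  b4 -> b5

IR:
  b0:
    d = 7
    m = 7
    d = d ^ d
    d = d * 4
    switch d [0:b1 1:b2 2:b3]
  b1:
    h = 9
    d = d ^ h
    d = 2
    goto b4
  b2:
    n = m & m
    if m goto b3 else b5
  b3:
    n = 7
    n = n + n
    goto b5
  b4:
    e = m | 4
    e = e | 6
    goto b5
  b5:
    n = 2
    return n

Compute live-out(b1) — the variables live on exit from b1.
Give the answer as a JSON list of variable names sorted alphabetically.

Answer: ["m"]

Working:
Block summaries:
  b0: def={d,m} ue=∅
  b1: def={d,h} ue={d}
  b2: def={n} ue={m}
  b3: def={n} ue=∅
  b4: def={e} ue={m}
  b5: def={n} ue=∅

Liveness:
  b0 li=∅ lo={d,m}
  b1 li={d,m} lo={m}
  b2 li={m} lo=∅
  b3 li=∅ lo=∅
  b4 li={m} lo=∅
  b5 li=∅ lo=∅

live-out(b1) = ["m"]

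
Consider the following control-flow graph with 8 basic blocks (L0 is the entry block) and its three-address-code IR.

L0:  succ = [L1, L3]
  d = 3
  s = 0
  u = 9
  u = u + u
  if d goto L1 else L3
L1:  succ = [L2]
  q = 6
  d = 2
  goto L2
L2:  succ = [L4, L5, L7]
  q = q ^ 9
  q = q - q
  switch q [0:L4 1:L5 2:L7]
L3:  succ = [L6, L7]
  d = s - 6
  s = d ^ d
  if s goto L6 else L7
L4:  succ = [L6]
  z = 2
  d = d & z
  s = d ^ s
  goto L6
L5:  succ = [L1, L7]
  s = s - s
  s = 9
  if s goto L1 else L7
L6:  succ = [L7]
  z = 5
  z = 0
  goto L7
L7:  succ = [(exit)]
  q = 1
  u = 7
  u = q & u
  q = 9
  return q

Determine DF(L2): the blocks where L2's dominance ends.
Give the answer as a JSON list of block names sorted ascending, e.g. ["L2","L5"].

idom tree: L1←L0 L2←L1 L3←L0 L4←L2 L5←L2 L6←L0 L7←L0
Dom∩ at merges:
  L1: preds {L0,L5}: {L0} ∩ {L0,L1,L2,L5} = {L0}; idom=L0
  L6: preds {L3,L4}: {L0,L3} ∩ {L0,L1,L2,L4} = {L0}; idom=L0
  L7: preds {L2,L3,L5,L6}: {L0,L1,L2} ∩ {L0,L3} ∩ {L0,L1,L2,L5} ∩ {L0,L6} = {L0}; idom=L0

DF walk-up:
  join L1 pred L0: · stop@L0
  join L1 pred L5: L5→L2→L1 stop@L0
  join L6 pred L3: L3 stop@L0
  join L6 pred L4: L4→L2→L1 stop@L0
  join L7 pred L2: L2→L1 stop@L0
  join L7 pred L3: L3 stop@L0
  join L7 pred L5: L5→L2→L1 stop@L0
  join L7 pred L6: L6 stop@L0
  L0: DF=∅
  L1: DF={L1,L6,L7}
  L2: DF={L1,L6,L7}
  L3: DF={L6,L7}
  L4: DF={L6}
  L5: DF={L1,L7}
  L6: DF={L7}
  L7: DF=∅

DF(L2) = ["L1", "L6", "L7"]

Answer: ["L1", "L6", "L7"]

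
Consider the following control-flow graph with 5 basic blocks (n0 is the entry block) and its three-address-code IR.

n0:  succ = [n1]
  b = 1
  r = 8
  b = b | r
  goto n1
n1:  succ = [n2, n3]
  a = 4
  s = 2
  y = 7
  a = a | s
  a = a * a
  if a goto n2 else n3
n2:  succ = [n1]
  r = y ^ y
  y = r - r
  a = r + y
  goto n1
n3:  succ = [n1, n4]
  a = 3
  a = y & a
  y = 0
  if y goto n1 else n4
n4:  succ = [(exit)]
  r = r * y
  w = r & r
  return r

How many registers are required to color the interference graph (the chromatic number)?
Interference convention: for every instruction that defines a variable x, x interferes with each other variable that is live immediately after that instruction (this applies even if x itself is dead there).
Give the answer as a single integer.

Answer: 4

Analysis:
Per-block:
  n0 def {b,r} use ∅
  n1 def {a,s,y} use ∅
  n2 def {a,r,y} use {y}
  n3 def {a,y} use {y}
  n4 def {r,w} use {r,y}

Backward fixpoint:
  live n0: ∅→{r}
  live n1: {r}→{r,y}
  live n2: {y}→{r}
  live n3: {r,y}→{r,y}
  live n4: {r,y}→∅

Interference:
  a — {r,s,y}
  b — {r}
  r — {a,b,s,w,y}
  s — {a,r,y}
  w — {r}
  y — {a,r,s}

Colouring:
  clique {a,r,s,y} ⇒ need ≥ 4
  assign a→r1 b→r1 r→r0 s→r2 w→r1 y→r3 — no edge inside a register ⇒ χ ≤ 4
  χ = 4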